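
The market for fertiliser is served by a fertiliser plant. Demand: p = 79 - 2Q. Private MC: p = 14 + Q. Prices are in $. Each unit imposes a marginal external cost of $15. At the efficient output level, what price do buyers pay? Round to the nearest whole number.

P = $46

Social marginal cost = private MC + MEC = 29 + Q.
Set SMC = demand: 29 + Q = 79 - 2Q → Q* = 16.6667.
Consumer price on the demand curve at Q*: 79 − 2×16.6667 = 45.6666.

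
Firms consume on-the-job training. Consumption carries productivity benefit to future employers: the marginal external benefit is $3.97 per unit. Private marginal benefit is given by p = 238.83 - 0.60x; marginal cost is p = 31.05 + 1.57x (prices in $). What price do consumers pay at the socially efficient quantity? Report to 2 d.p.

P = $180.28

Social marginal benefit = demand + MEB = 242.80 - 0.60x.
Set SMB = MC: 242.80 - 0.60x = 31.05 + 1.57x → x* = 97.5806.
Consumer price on the demand curve at x*: 238.83 − 0.60×97.5806 = 180.2816.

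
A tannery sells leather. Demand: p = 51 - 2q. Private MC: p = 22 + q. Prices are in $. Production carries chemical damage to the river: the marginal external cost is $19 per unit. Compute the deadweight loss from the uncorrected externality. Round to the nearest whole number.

Market equilibrium (private): 22 + q = 51 - 2q → q_m = 9.6667.
Social marginal cost = private MC + MEC = 41 + q.
Set SMC = demand: 41 + q = 51 - 2q → q* = 3.3333.
Height of the DWL triangle at q_m is SMC(q_m) − demand(q_m) = MEC(q_m) = 19.0000.
DWL = ½ × 6.3334 × 19.0000 = 60.1673.

DWL = $60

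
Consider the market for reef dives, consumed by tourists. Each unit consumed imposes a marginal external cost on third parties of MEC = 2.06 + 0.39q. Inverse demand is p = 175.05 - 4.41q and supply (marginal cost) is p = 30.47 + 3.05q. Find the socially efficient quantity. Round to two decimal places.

q* = 18.16

Social marginal benefit = demand − MEC = 172.99 - 4.80q.
Set SMB = MC: 172.99 - 4.80q = 30.47 + 3.05q → q* = 18.1554.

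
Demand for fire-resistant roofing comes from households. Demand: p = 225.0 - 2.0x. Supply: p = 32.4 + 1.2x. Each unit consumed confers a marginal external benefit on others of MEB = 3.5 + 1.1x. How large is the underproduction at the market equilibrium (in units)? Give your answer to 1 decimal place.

Market equilibrium (private): 32.4 + 1.2x = 225.0 - 2.0x → x_m = 60.1875.
Social marginal benefit = demand + MEB = 228.5 - 0.9x.
Set SMB = MC: 228.5 - 0.9x = 32.4 + 1.2x → x* = 93.3810.
Gap = |60.1875 − 93.3810| = 33.1935.

33.2 units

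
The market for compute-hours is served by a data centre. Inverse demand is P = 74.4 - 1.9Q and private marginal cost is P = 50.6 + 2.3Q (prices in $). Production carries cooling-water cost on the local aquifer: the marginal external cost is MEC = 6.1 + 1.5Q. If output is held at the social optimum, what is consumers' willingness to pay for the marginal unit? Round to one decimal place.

P = $68.5

Social marginal cost = private MC + MEC = 56.7 + 3.8Q.
Set SMC = demand: 56.7 + 3.8Q = 74.4 - 1.9Q → Q* = 3.1053.
Consumer price on the demand curve at Q*: 74.4 − 1.9×3.1053 = 68.4999.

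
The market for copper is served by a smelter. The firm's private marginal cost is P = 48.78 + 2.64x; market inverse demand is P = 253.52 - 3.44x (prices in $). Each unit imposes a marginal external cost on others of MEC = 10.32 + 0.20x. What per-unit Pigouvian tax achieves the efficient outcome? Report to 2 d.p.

Social marginal cost = private MC + MEC = 59.10 + 2.84x.
Set SMC = demand: 59.10 + 2.84x = 253.52 - 3.44x → x* = 30.9586.
The Pigouvian tax equals MEC at x*: 10.32 + 0.20×30.9586 = 16.5117.

tax = $16.51 per unit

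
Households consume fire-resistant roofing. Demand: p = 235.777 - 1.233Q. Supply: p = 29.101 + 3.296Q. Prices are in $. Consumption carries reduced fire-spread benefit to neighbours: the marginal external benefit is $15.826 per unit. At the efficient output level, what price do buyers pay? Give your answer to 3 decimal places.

P = $175.202

Social marginal benefit = demand + MEB = 251.603 - 1.233Q.
Set SMB = MC: 251.603 - 1.233Q = 29.101 + 3.296Q → Q* = 49.1283.
Consumer price on the demand curve at Q*: 235.777 − 1.233×49.1283 = 175.2018.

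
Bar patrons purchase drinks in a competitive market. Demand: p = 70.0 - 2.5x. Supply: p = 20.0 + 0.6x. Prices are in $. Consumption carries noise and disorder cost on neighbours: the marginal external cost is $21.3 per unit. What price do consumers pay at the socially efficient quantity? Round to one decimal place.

P = $46.9

Social marginal benefit = demand − MEC = 48.7 - 2.5x.
Set SMB = MC: 48.7 - 2.5x = 20.0 + 0.6x → x* = 9.2581.
Consumer price on the demand curve at x*: 70.0 − 2.5×9.2581 = 46.8548.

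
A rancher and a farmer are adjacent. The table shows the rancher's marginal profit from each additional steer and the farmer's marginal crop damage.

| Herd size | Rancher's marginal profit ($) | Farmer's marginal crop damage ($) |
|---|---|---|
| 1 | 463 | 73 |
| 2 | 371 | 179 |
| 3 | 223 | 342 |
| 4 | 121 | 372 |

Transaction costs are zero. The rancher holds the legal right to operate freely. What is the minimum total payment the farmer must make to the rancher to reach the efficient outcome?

Left alone the rancher would choose level 4 (marginal profit stays positive).
Efficient level: k* = 2 (marginal profit ≥ marginal crop damage through 2).
The farmer must at least cover the rancher's forgone profit from cutting 4→2: 223 + 121 = 344.

$344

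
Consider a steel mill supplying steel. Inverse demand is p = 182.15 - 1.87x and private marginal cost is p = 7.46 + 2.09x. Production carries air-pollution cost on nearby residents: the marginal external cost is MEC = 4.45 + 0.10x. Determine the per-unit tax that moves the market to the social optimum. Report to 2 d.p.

Social marginal cost = private MC + MEC = 11.91 + 2.19x.
Set SMC = demand: 11.91 + 2.19x = 182.15 - 1.87x → x* = 41.9310.
The Pigouvian tax equals MEC at x*: 4.45 + 0.10×41.9310 = 8.6431.

tax = 8.64 per unit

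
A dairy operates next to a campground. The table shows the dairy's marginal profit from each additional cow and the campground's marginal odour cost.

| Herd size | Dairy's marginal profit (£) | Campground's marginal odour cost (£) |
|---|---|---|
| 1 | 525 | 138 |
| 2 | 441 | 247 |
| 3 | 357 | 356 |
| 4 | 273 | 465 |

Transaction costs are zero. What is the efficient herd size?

3

Bargaining reaches the level where marginal profit last exceeds marginal odour cost.
That holds through level 3 (357 ≥ 356) but not at 4 (273 < 465).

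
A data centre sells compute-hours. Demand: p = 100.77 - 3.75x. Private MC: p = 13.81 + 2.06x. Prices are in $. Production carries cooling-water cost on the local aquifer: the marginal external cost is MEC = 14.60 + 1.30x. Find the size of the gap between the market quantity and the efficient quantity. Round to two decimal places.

Market equilibrium (private): 13.81 + 2.06x = 100.77 - 3.75x → x_m = 14.9673.
Social marginal cost = private MC + MEC = 28.41 + 3.36x.
Set SMC = demand: 28.41 + 3.36x = 100.77 - 3.75x → x* = 10.1772.
Gap = |14.9673 − 10.1772| = 4.7901.

4.79 units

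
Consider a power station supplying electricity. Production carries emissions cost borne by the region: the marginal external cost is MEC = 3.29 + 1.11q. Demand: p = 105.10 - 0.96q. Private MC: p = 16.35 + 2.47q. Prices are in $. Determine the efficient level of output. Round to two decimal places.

q* = 18.82

Social marginal cost = private MC + MEC = 19.64 + 3.58q.
Set SMC = demand: 19.64 + 3.58q = 105.10 - 0.96q → q* = 18.8238.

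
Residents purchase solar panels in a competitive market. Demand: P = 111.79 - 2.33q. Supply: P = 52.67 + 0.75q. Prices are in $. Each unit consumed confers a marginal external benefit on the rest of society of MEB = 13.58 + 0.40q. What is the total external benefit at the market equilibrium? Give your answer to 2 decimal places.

$334.35

Market equilibrium (private): 52.67 + 0.75q = 111.79 - 2.33q → q_m = 19.1948.
Total external benefit = ∫₀^{q_m} (13.58 + 0.40q) dq = 13.58×19.1948 + ½×0.40×19.1948² = 334.3535.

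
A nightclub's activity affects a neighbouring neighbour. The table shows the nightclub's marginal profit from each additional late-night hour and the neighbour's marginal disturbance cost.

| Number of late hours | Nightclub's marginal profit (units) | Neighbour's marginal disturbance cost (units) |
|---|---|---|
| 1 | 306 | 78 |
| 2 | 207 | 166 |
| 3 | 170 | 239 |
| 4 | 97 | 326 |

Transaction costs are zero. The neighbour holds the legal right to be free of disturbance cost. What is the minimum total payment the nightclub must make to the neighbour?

244

Efficient level: marginal profit ≥ marginal disturbance cost through level 2, so k* = 2.
With the neighbour holding the right, the nightclub must at least compensate total damage at k*: 78 + 166 = 244.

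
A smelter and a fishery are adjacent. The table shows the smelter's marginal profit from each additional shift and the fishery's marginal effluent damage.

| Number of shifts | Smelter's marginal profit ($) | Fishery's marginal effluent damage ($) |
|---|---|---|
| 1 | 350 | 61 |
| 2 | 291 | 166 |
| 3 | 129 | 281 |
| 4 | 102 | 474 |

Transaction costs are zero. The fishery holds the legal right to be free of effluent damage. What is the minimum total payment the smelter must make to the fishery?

$227

Efficient level: marginal profit ≥ marginal effluent damage through level 2, so k* = 2.
With the fishery holding the right, the smelter must at least compensate total damage at k*: 61 + 166 = 227.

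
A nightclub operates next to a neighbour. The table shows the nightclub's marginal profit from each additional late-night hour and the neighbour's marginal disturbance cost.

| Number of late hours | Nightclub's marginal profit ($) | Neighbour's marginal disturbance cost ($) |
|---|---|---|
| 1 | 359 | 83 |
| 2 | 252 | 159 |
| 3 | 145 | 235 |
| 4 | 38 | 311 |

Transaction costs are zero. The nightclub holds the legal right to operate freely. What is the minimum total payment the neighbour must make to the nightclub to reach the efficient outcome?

$183

Left alone the nightclub would choose level 4 (marginal profit stays positive).
Efficient level: k* = 2 (marginal profit ≥ marginal disturbance cost through 2).
The neighbour must at least cover the nightclub's forgone profit from cutting 4→2: 145 + 38 = 183.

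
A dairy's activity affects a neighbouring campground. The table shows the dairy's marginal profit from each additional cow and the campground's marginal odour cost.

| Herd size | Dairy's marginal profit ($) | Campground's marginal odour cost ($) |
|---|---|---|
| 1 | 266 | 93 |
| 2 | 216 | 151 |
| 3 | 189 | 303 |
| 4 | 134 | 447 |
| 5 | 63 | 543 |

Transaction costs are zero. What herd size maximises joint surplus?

2

Bargaining reaches the level where marginal profit last exceeds marginal odour cost.
That holds through level 2 (216 ≥ 151) but not at 3 (189 < 303).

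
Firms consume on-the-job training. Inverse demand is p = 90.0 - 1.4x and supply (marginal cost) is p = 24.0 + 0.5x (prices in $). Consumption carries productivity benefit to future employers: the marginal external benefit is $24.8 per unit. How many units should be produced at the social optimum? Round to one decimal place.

Social marginal benefit = demand + MEB = 114.8 - 1.4x.
Set SMB = MC: 114.8 - 1.4x = 24.0 + 0.5x → x* = 47.7895.

x* = 47.8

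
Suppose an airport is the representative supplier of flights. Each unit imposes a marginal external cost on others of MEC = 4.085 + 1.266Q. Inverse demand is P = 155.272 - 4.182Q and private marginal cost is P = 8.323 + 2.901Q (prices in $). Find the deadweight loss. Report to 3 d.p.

DWL = $55.165

Market equilibrium (private): 8.323 + 2.901Q = 155.272 - 4.182Q → Q_m = 20.7467.
Social marginal cost = private MC + MEC = 12.408 + 4.167Q.
Set SMC = demand: 12.408 + 4.167Q = 155.272 - 4.182Q → Q* = 17.1115.
Height of the DWL triangle at Q_m is SMC(Q_m) − demand(Q_m) = MEC(Q_m) = 30.3503.
DWL = ½ × 3.6352 × 30.3503 = 55.1647.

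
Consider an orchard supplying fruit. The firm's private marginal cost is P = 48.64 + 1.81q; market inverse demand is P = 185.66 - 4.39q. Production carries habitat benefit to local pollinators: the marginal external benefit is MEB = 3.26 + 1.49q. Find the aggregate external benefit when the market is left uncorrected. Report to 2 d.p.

435.91

Market equilibrium (private): 48.64 + 1.81q = 185.66 - 4.39q → q_m = 22.1000.
Total external benefit = ∫₀^{q_m} (3.26 + 1.49q) dq = 3.26×22.1000 + ½×1.49×22.1000² = 435.9115.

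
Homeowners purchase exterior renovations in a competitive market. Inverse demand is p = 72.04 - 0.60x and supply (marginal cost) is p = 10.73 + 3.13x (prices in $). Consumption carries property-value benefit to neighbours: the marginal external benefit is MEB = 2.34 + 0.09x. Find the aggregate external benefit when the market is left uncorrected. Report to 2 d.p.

Market equilibrium (private): 10.73 + 3.13x = 72.04 - 0.60x → x_m = 16.4370.
Total external benefit = ∫₀^{x_m} (2.34 + 0.09x) dx = 2.34×16.4370 + ½×0.09×16.4370² = 50.6205.

$50.62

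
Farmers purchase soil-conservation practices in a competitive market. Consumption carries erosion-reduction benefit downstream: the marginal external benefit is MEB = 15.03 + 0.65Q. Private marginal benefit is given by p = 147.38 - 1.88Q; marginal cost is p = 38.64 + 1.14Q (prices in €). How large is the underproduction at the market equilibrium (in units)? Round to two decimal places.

Market equilibrium (private): 38.64 + 1.14Q = 147.38 - 1.88Q → Q_m = 36.0066.
Social marginal benefit = demand + MEB = 162.41 - 1.23Q.
Set SMB = MC: 162.41 - 1.23Q = 38.64 + 1.14Q → Q* = 52.2236.
Gap = |36.0066 − 52.2236| = 16.2170.

16.22 units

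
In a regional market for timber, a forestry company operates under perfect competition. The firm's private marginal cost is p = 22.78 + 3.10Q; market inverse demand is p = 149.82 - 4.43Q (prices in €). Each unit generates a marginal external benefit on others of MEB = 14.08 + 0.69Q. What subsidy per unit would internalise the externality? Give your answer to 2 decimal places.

subsidy = €28.32 per unit

Social marginal cost = private MC − MEB = 8.70 + 2.41Q.
Set SMC = demand: 8.70 + 2.41Q = 149.82 - 4.43Q → Q* = 20.6316.
The Pigouvian subsidy equals MEB at Q*: 14.08 + 0.69×20.6316 = 28.3158.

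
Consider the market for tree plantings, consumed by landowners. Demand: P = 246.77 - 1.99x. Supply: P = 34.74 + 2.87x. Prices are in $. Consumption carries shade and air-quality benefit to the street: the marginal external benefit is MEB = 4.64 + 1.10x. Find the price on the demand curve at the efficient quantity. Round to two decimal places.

Social marginal benefit = demand + MEB = 251.41 - 0.89x.
Set SMB = MC: 251.41 - 0.89x = 34.74 + 2.87x → x* = 57.6250.
Consumer price on the demand curve at x*: 246.77 − 1.99×57.6250 = 132.0963.

P = $132.10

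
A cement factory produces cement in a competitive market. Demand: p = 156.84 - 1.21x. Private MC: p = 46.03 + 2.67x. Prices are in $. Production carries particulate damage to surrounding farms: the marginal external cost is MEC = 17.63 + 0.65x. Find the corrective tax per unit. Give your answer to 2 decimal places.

tax = $31.00 per unit

Social marginal cost = private MC + MEC = 63.66 + 3.32x.
Set SMC = demand: 63.66 + 3.32x = 156.84 - 1.21x → x* = 20.5695.
The Pigouvian tax equals MEC at x*: 17.63 + 0.65×20.5695 = 31.0002.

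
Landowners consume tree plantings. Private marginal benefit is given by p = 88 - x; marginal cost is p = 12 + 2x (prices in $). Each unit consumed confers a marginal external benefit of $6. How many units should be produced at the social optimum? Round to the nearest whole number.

Social marginal benefit = demand + MEB = 94 - x.
Set SMB = MC: 94 - x = 12 + 2x → x* = 27.3333.

x* = 27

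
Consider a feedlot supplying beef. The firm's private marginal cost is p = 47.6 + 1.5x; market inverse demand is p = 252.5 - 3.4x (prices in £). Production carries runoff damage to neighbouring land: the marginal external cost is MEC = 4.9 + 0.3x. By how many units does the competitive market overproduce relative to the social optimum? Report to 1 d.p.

Market equilibrium (private): 47.6 + 1.5x = 252.5 - 3.4x → x_m = 41.8163.
Social marginal cost = private MC + MEC = 52.5 + 1.8x.
Set SMC = demand: 52.5 + 1.8x = 252.5 - 3.4x → x* = 38.4615.
Gap = |41.8163 − 38.4615| = 3.3548.

3.4 units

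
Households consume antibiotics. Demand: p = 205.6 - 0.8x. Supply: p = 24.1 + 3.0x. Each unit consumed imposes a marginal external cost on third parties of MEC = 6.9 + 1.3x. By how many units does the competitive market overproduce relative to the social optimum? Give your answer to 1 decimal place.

13.5 units

Market equilibrium (private): 24.1 + 3.0x = 205.6 - 0.8x → x_m = 47.7632.
Social marginal benefit = demand − MEC = 198.7 - 2.1x.
Set SMB = MC: 198.7 - 2.1x = 24.1 + 3.0x → x* = 34.2353.
Gap = |47.7632 − 34.2353| = 13.5279.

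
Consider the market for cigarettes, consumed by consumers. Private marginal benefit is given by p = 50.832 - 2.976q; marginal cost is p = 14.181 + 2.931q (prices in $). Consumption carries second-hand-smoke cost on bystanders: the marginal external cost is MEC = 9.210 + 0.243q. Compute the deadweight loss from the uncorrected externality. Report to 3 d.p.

DWL = $9.339

Market equilibrium (private): 14.181 + 2.931q = 50.832 - 2.976q → q_m = 6.2047.
Social marginal benefit = demand − MEC = 41.622 - 3.219q.
Set SMB = MC: 41.622 - 3.219q = 14.181 + 2.931q → q* = 4.4620.
Height of the DWL triangle at q_m is MC(q_m) − SMB(q_m) = MEC(q_m) = 10.7177.
DWL = ½ × 1.7427 × 10.7177 = 9.3389.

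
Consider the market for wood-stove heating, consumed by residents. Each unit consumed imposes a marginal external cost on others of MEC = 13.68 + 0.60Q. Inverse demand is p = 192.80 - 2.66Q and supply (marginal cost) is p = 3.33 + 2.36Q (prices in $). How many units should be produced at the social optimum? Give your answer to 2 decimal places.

Q* = 31.28

Social marginal benefit = demand − MEC = 179.12 - 3.26Q.
Set SMB = MC: 179.12 - 3.26Q = 3.33 + 2.36Q → Q* = 31.2794.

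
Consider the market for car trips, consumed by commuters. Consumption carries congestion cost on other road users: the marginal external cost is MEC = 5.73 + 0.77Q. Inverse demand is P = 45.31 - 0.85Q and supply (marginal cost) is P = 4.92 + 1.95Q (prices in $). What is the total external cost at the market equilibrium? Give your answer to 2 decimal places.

Market equilibrium (private): 4.92 + 1.95Q = 45.31 - 0.85Q → Q_m = 14.4250.
Total external cost = ∫₀^{Q_m} (5.73 + 0.77Q) dQ = 5.73×14.4250 + ½×0.77×14.4250² = 162.7663.

$162.77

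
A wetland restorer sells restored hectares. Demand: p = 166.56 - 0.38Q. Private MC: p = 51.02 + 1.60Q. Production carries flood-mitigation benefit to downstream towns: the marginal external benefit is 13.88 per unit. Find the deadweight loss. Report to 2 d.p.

Market equilibrium (private): 51.02 + 1.60Q = 166.56 - 0.38Q → Q_m = 58.3535.
Social marginal cost = private MC − MEB = 37.14 + 1.60Q.
Set SMC = demand: 37.14 + 1.60Q = 166.56 - 0.38Q → Q* = 65.3636.
The welfare-loss triangle has base |Q_m − Q*| and height MEB(Q_m) (the vertical gap between SMC and demand is zero at Q* and MEB at Q_m).
DWL = ½ × 7.0101 × 13.8800 = 48.6501.

DWL = 48.65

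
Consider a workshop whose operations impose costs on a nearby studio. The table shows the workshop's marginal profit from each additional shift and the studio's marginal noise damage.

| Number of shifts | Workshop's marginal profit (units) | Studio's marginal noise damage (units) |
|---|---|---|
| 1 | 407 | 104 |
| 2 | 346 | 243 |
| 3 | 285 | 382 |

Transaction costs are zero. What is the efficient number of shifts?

2

Bargaining reaches the level where marginal profit last exceeds marginal noise damage.
That holds through level 2 (346 ≥ 243) but not at 3 (285 < 382).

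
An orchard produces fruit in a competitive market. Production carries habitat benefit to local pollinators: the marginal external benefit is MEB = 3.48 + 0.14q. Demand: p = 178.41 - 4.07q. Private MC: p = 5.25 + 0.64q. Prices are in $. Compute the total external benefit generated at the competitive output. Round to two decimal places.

$222.55

Market equilibrium (private): 5.25 + 0.64q = 178.41 - 4.07q → q_m = 36.7643.
Total external benefit = ∫₀^{q_m} (3.48 + 0.14q) dq = 3.48×36.7643 + ½×0.14×36.7643² = 222.5527.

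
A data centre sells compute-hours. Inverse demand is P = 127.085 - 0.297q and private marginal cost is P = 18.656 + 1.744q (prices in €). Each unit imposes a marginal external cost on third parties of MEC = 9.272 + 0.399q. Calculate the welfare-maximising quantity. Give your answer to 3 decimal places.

Social marginal cost = private MC + MEC = 27.928 + 2.143q.
Set SMC = demand: 27.928 + 2.143q = 127.085 - 0.297q → q* = 40.6381.

q* = 40.638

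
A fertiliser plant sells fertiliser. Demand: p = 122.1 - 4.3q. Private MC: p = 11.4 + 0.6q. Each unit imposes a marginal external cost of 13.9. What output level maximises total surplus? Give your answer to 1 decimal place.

Social marginal cost = private MC + MEC = 25.3 + 0.6q.
Set SMC = demand: 25.3 + 0.6q = 122.1 - 4.3q → q* = 19.7551.

q* = 19.8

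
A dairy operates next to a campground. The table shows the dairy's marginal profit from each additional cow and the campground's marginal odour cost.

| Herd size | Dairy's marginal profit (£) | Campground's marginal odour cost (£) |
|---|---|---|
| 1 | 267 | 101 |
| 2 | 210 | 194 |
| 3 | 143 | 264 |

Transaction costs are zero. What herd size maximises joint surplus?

Bargaining reaches the level where marginal profit last exceeds marginal odour cost.
That holds through level 2 (210 ≥ 194) but not at 3 (143 < 264).

2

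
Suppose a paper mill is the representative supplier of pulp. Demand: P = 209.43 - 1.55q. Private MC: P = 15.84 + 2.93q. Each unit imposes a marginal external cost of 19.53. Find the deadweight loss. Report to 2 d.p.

Market equilibrium (private): 15.84 + 2.93q = 209.43 - 1.55q → q_m = 43.2121.
Social marginal cost = private MC + MEC = 35.37 + 2.93q.
Set SMC = demand: 35.37 + 2.93q = 209.43 - 1.55q → q* = 38.8527.
Height of the DWL triangle at q_m is SMC(q_m) − demand(q_m) = MEC(q_m) = 19.5300.
DWL = ½ × 4.3594 × 19.5300 = 42.5695.

DWL = 42.57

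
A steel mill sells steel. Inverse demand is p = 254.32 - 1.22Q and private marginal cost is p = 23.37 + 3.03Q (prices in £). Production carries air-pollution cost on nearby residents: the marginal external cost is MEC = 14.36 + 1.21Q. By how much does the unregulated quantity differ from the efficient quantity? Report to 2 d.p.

Market equilibrium (private): 23.37 + 3.03Q = 254.32 - 1.22Q → Q_m = 54.3412.
Social marginal cost = private MC + MEC = 37.73 + 4.24Q.
Set SMC = demand: 37.73 + 4.24Q = 254.32 - 1.22Q → Q* = 39.6685.
Gap = |54.3412 − 39.6685| = 14.6727.

14.67 units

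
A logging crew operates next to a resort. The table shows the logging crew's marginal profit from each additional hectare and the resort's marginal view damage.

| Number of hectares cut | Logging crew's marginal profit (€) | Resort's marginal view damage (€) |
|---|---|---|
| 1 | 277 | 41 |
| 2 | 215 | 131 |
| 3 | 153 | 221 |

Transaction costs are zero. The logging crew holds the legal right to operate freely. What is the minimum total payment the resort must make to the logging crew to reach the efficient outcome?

Left alone the logging crew would choose level 3 (marginal profit stays positive).
Efficient level: k* = 2 (marginal profit ≥ marginal view damage through 2).
The resort must at least cover the logging crew's forgone profit from cutting 3→2: 153 = 153.

€153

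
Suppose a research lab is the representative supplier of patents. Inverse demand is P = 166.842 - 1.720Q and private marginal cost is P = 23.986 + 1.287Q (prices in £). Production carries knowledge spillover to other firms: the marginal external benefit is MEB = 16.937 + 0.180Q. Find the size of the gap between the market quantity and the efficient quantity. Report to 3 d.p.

9.016 units

Market equilibrium (private): 23.986 + 1.287Q = 166.842 - 1.720Q → Q_m = 47.5078.
Social marginal cost = private MC − MEB = 7.049 + 1.107Q.
Set SMC = demand: 7.049 + 1.107Q = 166.842 - 1.720Q → Q* = 56.5239.
Gap = |47.5078 − 56.5239| = 9.0161.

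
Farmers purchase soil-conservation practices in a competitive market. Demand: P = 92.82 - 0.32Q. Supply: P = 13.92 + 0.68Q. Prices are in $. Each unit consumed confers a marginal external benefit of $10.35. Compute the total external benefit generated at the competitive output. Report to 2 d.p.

$816.62

Market equilibrium (private): 13.92 + 0.68Q = 92.82 - 0.32Q → Q_m = 78.9000.
Total external benefit = MEB × Q_m = 10.35 × 78.9000 = 816.6150.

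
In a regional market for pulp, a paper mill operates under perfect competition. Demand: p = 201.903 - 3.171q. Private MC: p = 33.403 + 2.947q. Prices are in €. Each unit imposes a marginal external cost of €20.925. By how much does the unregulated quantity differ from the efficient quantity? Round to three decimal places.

Market equilibrium (private): 33.403 + 2.947q = 201.903 - 3.171q → q_m = 27.5417.
Social marginal cost = private MC + MEC = 54.328 + 2.947q.
Set SMC = demand: 54.328 + 2.947q = 201.903 - 3.171q → q* = 24.1214.
Gap = |27.5417 − 24.1214| = 3.4203.

3.420 units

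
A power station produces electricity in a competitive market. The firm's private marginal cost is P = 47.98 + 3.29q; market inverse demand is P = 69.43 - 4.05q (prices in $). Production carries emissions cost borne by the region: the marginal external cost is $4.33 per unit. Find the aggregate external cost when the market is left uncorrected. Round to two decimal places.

Market equilibrium (private): 47.98 + 3.29q = 69.43 - 4.05q → q_m = 2.9223.
Total external cost = MEC × q_m = 4.33 × 2.9223 = 12.6536.

$12.65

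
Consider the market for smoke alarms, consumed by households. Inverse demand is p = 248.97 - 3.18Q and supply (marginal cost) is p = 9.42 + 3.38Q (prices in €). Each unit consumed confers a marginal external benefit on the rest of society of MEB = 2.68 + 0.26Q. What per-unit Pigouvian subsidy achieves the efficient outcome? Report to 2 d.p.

subsidy = €12.68 per unit

Social marginal benefit = demand + MEB = 251.65 - 2.92Q.
Set SMB = MC: 251.65 - 2.92Q = 9.42 + 3.38Q → Q* = 38.4492.
The Pigouvian subsidy equals MEB at Q*: 2.68 + 0.26×38.4492 = 12.6768.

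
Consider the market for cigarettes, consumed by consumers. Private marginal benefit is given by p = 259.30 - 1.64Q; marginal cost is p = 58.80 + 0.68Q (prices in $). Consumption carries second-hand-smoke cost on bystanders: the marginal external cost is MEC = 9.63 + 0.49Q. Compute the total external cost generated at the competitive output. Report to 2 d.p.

Market equilibrium (private): 58.80 + 0.68Q = 259.30 - 1.64Q → Q_m = 86.4224.
Total external cost = ∫₀^{Q_m} (9.63 + 0.49Q) dQ = 9.63×86.4224 + ½×0.49×86.4224² = 2662.1114.

$2662.11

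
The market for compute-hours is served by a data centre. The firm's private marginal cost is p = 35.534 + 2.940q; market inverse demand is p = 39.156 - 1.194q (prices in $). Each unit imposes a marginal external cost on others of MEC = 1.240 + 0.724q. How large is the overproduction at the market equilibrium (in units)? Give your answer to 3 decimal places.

0.386 units

Market equilibrium (private): 35.534 + 2.940q = 39.156 - 1.194q → q_m = 0.8761.
Social marginal cost = private MC + MEC = 36.774 + 3.664q.
Set SMC = demand: 36.774 + 3.664q = 39.156 - 1.194q → q* = 0.4903.
Gap = |0.8761 − 0.4903| = 0.3858.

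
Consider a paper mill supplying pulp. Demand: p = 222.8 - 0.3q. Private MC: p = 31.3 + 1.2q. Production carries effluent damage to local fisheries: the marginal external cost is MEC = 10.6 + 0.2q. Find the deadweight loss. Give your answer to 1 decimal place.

DWL = 384.0

Market equilibrium (private): 31.3 + 1.2q = 222.8 - 0.3q → q_m = 127.6667.
Social marginal cost = private MC + MEC = 41.9 + 1.4q.
Set SMC = demand: 41.9 + 1.4q = 222.8 - 0.3q → q* = 106.4118.
Between q* and q_m the wedge SMC − demand runs linearly from 0 to MEC(q_m), so the loss is a triangle.
DWL = ½ × 21.2549 × 36.1333 = 384.0048.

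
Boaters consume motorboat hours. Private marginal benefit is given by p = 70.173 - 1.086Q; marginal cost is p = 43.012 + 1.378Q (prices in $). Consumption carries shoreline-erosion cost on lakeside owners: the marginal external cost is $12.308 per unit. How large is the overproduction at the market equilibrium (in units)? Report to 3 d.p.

Market equilibrium (private): 43.012 + 1.378Q = 70.173 - 1.086Q → Q_m = 11.0231.
Social marginal benefit = demand − MEC = 57.865 - 1.086Q.
Set SMB = MC: 57.865 - 1.086Q = 43.012 + 1.378Q → Q* = 6.0280.
Gap = |11.0231 − 6.0280| = 4.9951.

4.995 units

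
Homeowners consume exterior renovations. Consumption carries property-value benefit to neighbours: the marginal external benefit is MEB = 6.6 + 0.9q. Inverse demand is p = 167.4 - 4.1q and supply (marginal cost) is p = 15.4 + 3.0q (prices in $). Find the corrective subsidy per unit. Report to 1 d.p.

subsidy = $29.6 per unit

Social marginal benefit = demand + MEB = 174.0 - 3.2q.
Set SMB = MC: 174.0 - 3.2q = 15.4 + 3.0q → q* = 25.5806.
The Pigouvian subsidy equals MEB at q*: 6.6 + 0.9×25.5806 = 29.6225.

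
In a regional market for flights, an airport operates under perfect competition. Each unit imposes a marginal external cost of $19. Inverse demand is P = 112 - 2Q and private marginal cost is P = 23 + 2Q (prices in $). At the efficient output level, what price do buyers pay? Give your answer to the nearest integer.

Social marginal cost = private MC + MEC = 42 + 2Q.
Set SMC = demand: 42 + 2Q = 112 - 2Q → Q* = 17.5000.
Consumer price on the demand curve at Q*: 112 − 2×17.5000 = 77.0000.

P = $77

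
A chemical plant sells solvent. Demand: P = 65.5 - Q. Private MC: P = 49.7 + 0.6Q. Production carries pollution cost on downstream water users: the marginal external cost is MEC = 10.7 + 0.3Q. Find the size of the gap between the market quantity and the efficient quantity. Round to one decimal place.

7.2 units

Market equilibrium (private): 49.7 + 0.6Q = 65.5 - Q → Q_m = 9.8750.
Social marginal cost = private MC + MEC = 60.4 + 0.9Q.
Set SMC = demand: 60.4 + 0.9Q = 65.5 - Q → Q* = 2.6842.
Gap = |9.8750 − 2.6842| = 7.1908.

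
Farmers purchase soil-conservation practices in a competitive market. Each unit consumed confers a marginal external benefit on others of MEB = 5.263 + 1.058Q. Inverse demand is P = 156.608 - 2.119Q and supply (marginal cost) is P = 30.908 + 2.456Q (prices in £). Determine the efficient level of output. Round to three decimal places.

Q* = 37.237

Social marginal benefit = demand + MEB = 161.871 - 1.061Q.
Set SMB = MC: 161.871 - 1.061Q = 30.908 + 2.456Q → Q* = 37.2371.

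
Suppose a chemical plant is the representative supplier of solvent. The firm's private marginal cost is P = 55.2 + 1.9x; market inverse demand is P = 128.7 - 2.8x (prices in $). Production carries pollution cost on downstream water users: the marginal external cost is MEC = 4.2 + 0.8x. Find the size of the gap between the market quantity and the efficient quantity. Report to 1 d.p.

Market equilibrium (private): 55.2 + 1.9x = 128.7 - 2.8x → x_m = 15.6383.
Social marginal cost = private MC + MEC = 59.4 + 2.7x.
Set SMC = demand: 59.4 + 2.7x = 128.7 - 2.8x → x* = 12.6000.
Gap = |15.6383 − 12.6000| = 3.0383.

3.0 units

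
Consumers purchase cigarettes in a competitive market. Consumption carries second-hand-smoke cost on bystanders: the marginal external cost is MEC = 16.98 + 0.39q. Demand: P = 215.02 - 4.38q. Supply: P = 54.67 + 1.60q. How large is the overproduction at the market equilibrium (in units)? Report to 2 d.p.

Market equilibrium (private): 54.67 + 1.60q = 215.02 - 4.38q → q_m = 26.8144.
Social marginal benefit = demand − MEC = 198.04 - 4.77q.
Set SMB = MC: 198.04 - 4.77q = 54.67 + 1.60q → q* = 22.5071.
Gap = |26.8144 − 22.5071| = 4.3073.

4.31 units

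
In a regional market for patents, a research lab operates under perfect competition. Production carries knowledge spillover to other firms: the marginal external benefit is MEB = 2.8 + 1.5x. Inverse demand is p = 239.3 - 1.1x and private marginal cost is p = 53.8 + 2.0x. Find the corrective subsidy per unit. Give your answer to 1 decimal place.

subsidy = 179.3 per unit

Social marginal cost = private MC − MEB = 51.0 + 0.5x.
Set SMC = demand: 51.0 + 0.5x = 239.3 - 1.1x → x* = 117.6875.
The Pigouvian subsidy equals MEB at x*: 2.8 + 1.5×117.6875 = 179.3313.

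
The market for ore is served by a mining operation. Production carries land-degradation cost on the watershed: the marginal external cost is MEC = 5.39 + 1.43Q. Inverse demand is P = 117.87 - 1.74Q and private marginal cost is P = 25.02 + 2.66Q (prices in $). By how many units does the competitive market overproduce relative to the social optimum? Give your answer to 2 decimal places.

Market equilibrium (private): 25.02 + 2.66Q = 117.87 - 1.74Q → Q_m = 21.1023.
Social marginal cost = private MC + MEC = 30.41 + 4.09Q.
Set SMC = demand: 30.41 + 4.09Q = 117.87 - 1.74Q → Q* = 15.0017.
Gap = |21.1023 − 15.0017| = 6.1006.

6.10 units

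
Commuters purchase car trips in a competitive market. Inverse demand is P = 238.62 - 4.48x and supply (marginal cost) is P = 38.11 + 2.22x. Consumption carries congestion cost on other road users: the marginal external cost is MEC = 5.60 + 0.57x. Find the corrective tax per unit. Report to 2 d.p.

Social marginal benefit = demand − MEC = 233.02 - 5.05x.
Set SMB = MC: 233.02 - 5.05x = 38.11 + 2.22x → x* = 26.8102.
The Pigouvian tax equals MEC at x*: 5.60 + 0.57×26.8102 = 20.8818.

tax = 20.88 per unit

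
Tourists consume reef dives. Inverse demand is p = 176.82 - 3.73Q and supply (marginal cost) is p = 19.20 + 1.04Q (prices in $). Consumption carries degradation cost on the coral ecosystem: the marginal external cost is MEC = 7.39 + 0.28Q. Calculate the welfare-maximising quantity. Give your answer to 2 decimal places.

Q* = 29.75

Social marginal benefit = demand − MEC = 169.43 - 4.01Q.
Set SMB = MC: 169.43 - 4.01Q = 19.20 + 1.04Q → Q* = 29.7485.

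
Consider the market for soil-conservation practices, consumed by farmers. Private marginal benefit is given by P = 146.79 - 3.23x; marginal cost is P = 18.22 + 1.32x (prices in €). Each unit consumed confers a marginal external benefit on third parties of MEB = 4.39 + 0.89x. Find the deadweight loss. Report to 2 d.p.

DWL = €119.20

Market equilibrium (private): 18.22 + 1.32x = 146.79 - 3.23x → x_m = 28.2571.
Social marginal benefit = demand + MEB = 151.18 - 2.34x.
Set SMB = MC: 151.18 - 2.34x = 18.22 + 1.32x → x* = 36.3279.
The loss is the area between SMB and MC from x* to x_m; with linear curves that's a triangle of height MEB(x_m).
DWL = ½ × 8.0708 × 29.5389 = 119.2013.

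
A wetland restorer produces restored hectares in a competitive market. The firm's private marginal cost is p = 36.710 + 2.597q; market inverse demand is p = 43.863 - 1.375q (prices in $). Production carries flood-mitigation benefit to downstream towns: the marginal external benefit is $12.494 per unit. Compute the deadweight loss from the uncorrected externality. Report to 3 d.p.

Market equilibrium (private): 36.710 + 2.597q = 43.863 - 1.375q → q_m = 1.8009.
Social marginal cost = private MC − MEB = 24.216 + 2.597q.
Set SMC = demand: 24.216 + 2.597q = 43.863 - 1.375q → q* = 4.9464.
The loss is the area between SMC and demand from q* to q_m; with linear curves that's a triangle of height MEB(q_m).
DWL = ½ × 3.1455 × 12.4940 = 19.6499.

DWL = $19.650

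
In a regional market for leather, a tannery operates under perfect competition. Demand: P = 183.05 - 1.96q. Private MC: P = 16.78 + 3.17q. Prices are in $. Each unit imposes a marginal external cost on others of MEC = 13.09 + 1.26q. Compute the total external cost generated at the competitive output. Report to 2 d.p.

$1086.07

Market equilibrium (private): 16.78 + 3.17q = 183.05 - 1.96q → q_m = 32.4113.
Total external cost = ∫₀^{q_m} (13.09 + 1.26q) dq = 13.09×32.4113 + ½×1.26×32.4113² = 1086.0741.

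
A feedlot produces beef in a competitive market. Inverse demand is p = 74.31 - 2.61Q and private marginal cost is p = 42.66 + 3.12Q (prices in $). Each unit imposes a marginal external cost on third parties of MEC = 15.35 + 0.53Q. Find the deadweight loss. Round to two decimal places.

Market equilibrium (private): 42.66 + 3.12Q = 74.31 - 2.61Q → Q_m = 5.5236.
Social marginal cost = private MC + MEC = 58.01 + 3.65Q.
Set SMC = demand: 58.01 + 3.65Q = 74.31 - 2.61Q → Q* = 2.6038.
The welfare-loss triangle has base |Q_m − Q*| and height MEC(Q_m) (the vertical gap between SMC and demand is zero at Q* and MEC at Q_m).
DWL = ½ × 2.9198 × 18.2775 = 26.6833.

DWL = $26.68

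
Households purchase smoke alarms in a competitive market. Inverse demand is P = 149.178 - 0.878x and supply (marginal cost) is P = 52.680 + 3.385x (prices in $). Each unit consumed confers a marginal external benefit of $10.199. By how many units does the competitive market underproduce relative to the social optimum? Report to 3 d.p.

2.392 units

Market equilibrium (private): 52.680 + 3.385x = 149.178 - 0.878x → x_m = 22.6362.
Social marginal benefit = demand + MEB = 159.377 - 0.878x.
Set SMB = MC: 159.377 - 0.878x = 52.680 + 3.385x → x* = 25.0286.
Gap = |22.6362 − 25.0286| = 2.3924.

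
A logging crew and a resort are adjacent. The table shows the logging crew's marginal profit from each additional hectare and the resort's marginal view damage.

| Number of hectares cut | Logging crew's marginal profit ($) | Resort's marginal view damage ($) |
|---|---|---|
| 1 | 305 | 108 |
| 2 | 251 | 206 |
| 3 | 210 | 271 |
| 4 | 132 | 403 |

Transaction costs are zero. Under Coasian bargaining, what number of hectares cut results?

2

Bargaining reaches the level where marginal profit last exceeds marginal view damage.
That holds through level 2 (251 ≥ 206) but not at 3 (210 < 271).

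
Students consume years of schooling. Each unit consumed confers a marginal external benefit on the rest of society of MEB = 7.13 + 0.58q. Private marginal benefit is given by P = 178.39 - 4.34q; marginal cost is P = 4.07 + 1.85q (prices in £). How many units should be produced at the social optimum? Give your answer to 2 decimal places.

q* = 32.34

Social marginal benefit = demand + MEB = 185.52 - 3.76q.
Set SMB = MC: 185.52 - 3.76q = 4.07 + 1.85q → q* = 32.3440.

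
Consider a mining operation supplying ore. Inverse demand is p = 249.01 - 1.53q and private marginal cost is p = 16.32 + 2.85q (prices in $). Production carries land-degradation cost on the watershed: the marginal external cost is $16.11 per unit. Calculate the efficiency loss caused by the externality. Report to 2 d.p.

DWL = $29.63

Market equilibrium (private): 16.32 + 2.85q = 249.01 - 1.53q → q_m = 53.1256.
Social marginal cost = private MC + MEC = 32.43 + 2.85q.
Set SMC = demand: 32.43 + 2.85q = 249.01 - 1.53q → q* = 49.4475.
Height of the DWL triangle at q_m is SMC(q_m) − demand(q_m) = MEC(q_m) = 16.1100.
DWL = ½ × 3.6781 × 16.1100 = 29.6271.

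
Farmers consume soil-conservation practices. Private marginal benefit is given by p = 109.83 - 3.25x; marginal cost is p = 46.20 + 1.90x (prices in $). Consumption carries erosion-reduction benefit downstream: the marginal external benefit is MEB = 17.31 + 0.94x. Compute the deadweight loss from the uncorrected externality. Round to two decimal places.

DWL = $99.36

Market equilibrium (private): 46.20 + 1.90x = 109.83 - 3.25x → x_m = 12.3553.
Social marginal benefit = demand + MEB = 127.14 - 2.31x.
Set SMB = MC: 127.14 - 2.31x = 46.20 + 1.90x → x* = 19.2257.
Height of the DWL triangle at x_m is SMB(x_m) − MC(x_m) = MEB(x_m) = 28.9240.
DWL = ½ × 6.8704 × 28.9240 = 99.3597.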